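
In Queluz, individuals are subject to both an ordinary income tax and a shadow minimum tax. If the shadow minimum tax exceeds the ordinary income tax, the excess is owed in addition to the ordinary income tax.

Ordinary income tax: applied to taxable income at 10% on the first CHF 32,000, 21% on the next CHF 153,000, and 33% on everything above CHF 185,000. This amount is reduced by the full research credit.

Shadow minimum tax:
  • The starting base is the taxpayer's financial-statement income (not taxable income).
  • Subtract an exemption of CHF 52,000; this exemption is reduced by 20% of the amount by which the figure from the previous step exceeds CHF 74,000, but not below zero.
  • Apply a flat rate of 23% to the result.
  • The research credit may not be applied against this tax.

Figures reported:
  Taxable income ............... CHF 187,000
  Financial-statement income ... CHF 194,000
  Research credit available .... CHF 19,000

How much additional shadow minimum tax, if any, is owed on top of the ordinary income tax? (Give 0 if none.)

Shadow minimum tax:
  Base (financial-statement income): CHF 194,000
  Exemption: CHF 52,000 − 20% × (CHF 194,000 − CHF 74,000) = CHF 52,000 − CHF 24,000 = CHF 28,000
  Base: CHF 194,000 − CHF 28,000 = CHF 166,000
  CHF 166,000 × 23% = CHF 38,180

Ordinary income tax:
  CHF 32,000 × 10% = CHF 3,200
  CHF 153,000 × 21% = CHF 32,130
  CHF 2,000 × 33% = CHF 660
  → CHF 35,990
  Less research credit CHF 19,000 → CHF 16,990

Excess of shadow minimum tax over ordinary income tax: CHF 38,180 − CHF 16,990 = CHF 21,190.

CHF 21,190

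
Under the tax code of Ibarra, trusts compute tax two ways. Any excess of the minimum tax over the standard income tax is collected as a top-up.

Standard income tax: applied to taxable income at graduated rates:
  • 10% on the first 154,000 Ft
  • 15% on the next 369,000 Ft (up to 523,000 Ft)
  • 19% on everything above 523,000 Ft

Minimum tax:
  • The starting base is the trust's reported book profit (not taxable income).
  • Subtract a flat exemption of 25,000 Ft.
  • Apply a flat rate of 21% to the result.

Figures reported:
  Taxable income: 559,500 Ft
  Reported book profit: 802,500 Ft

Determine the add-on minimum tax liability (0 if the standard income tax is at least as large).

Minimum tax:
  Base (reported book profit): 802,500 Ft
  Less exemption 25,000 Ft → base 777,500 Ft
  777,500 Ft × 21% = 163,275 Ft

Standard income tax:
  154,000 Ft × 10% = 15,400 Ft
  369,000 Ft × 15% = 55,350 Ft
  36,500 Ft × 19% = 6,935 Ft
  → 77,685 Ft

Excess of minimum tax over standard income tax: 163,275 Ft − 77,685 Ft = 85,590 Ft.

85,590 Ft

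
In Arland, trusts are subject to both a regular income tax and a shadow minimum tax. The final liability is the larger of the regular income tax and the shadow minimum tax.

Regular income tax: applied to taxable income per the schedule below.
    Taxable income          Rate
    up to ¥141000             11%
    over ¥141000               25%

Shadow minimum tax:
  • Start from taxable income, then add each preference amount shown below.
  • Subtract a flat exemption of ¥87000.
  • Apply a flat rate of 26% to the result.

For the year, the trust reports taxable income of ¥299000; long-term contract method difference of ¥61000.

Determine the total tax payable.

Shadow minimum tax:
  Adjusted income: ¥299000 + ¥61000 = ¥360000
  Less exemption ¥87000 → base ¥273000
  ¥273000 × 26% = ¥70980

Regular income tax:
  ¥141000 × 11% = ¥15510
  ¥158000 × 25% = ¥39500
  → ¥55010

¥70980 > ¥55010, so the shadow minimum tax is the binding amount.

¥70980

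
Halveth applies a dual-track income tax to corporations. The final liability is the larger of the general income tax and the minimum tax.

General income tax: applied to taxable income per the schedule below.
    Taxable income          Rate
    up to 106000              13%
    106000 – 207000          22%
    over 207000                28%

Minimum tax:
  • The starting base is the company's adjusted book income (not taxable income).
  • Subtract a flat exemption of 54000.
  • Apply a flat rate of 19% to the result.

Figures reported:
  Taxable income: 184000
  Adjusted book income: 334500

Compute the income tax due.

General income tax:
  106000 × 13% = 13780
  78000 × 22% = 17160
  → 30940

Minimum tax:
  Base (adjusted book income): 334500
  Less exemption 54000 → base 280500
  280500 × 19% = 53295

53295 > 30940, so the minimum tax is the binding amount.

53295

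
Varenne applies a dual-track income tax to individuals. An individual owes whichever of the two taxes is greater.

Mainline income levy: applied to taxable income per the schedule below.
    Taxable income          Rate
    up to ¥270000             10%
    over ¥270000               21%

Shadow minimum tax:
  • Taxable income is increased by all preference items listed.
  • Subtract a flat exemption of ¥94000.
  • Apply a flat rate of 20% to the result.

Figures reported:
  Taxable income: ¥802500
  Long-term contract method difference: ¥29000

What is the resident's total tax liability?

¥147500

Shadow minimum tax:
  Adjusted income: ¥802500 + ¥29000 = ¥831500
  Less exemption ¥94000 → base ¥737500
  ¥737500 × 20% = ¥147500

Mainline income levy:
  ¥270000 × 10% = ¥27000
  ¥532500 × 21% = ¥111825
  → ¥138825

¥147500 > ¥138825, so the shadow minimum tax is the binding amount.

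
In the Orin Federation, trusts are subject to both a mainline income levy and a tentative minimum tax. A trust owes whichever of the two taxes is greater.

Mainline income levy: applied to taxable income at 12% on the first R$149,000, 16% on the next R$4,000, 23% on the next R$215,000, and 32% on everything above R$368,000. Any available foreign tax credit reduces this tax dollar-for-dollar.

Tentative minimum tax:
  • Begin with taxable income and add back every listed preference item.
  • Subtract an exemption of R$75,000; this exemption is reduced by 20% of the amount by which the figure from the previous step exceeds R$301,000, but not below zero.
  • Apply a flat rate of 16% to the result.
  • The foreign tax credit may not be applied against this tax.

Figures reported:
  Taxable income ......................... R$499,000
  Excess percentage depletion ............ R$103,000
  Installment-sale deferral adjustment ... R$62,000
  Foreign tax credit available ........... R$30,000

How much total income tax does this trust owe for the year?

R$105,856

Tentative minimum tax:
  Adjusted income: R$499,000 + R$103,000 + R$62,000 = R$664,000
  Exemption: R$75,000 − 20% × (R$664,000 − R$301,000) = R$75,000 − R$72,600 = R$2,400
  Base: R$664,000 − R$2,400 = R$661,600
  R$661,600 × 16% = R$105,856

Mainline income levy:
  R$149,000 × 12% = R$17,880
  R$4,000 × 16% = R$640
  R$215,000 × 23% = R$49,450
  R$131,000 × 32% = R$41,920
  → R$109,890
  Less foreign tax credit R$30,000 → R$79,890

R$105,856 > R$79,890, so the tentative minimum tax is the binding amount.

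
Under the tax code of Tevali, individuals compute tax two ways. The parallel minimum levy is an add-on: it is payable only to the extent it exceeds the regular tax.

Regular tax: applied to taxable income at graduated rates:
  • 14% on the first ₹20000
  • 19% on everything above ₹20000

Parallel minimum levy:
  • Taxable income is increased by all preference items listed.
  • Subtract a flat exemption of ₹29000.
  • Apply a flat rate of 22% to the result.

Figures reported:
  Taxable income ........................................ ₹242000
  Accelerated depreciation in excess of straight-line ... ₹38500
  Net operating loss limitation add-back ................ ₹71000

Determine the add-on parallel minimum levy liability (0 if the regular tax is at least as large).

₹25970

Parallel minimum levy:
  Adjusted income: ₹242000 + ₹38500 + ₹71000 = ₹351500
  Less exemption ₹29000 → base ₹322500
  ₹322500 × 22% = ₹70950

Regular tax:
  ₹20000 × 14% = ₹2800
  ₹222000 × 19% = ₹42180
  → ₹44980

Excess of parallel minimum levy over regular tax: ₹70950 − ₹44980 = ₹25970.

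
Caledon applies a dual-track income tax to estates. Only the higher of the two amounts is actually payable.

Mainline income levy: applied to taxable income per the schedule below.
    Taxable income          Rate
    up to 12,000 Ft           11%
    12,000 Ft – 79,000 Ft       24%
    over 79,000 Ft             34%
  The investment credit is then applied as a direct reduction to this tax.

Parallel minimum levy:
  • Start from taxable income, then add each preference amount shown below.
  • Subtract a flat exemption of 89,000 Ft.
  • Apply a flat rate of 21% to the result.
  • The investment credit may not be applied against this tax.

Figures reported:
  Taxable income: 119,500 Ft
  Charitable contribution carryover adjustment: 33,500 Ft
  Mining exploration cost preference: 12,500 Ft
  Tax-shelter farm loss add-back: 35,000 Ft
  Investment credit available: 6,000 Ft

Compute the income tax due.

Mainline income levy:
  12,000 Ft × 11% = 1,320 Ft
  67,000 Ft × 24% = 16,080 Ft
  40,500 Ft × 34% = 13,770 Ft
  → 31,170 Ft
  Less investment credit 6,000 Ft → 25,170 Ft

Parallel minimum levy:
  Adjusted income: 119,500 Ft + 33,500 Ft + 12,500 Ft + 35,000 Ft = 200,500 Ft
  Less exemption 89,000 Ft → base 111,500 Ft
  111,500 Ft × 21% = 23,415 Ft

25,170 Ft > 23,415 Ft, so the mainline income levy governs.

25,170 Ft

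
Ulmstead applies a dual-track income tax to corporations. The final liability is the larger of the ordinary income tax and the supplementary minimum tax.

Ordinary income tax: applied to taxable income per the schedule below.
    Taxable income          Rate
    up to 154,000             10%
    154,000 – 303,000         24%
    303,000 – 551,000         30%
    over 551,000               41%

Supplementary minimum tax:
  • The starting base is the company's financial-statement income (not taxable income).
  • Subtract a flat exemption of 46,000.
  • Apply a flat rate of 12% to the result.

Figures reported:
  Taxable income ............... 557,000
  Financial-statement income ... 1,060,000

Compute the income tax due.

Ordinary income tax:
  154,000 × 10% = 15,400
  149,000 × 24% = 35,760
  248,000 × 30% = 74,400
  6,000 × 41% = 2,460
  → 128,020

Supplementary minimum tax:
  Base (financial-statement income): 1,060,000
  Less exemption 46,000 → base 1,014,000
  1,014,000 × 12% = 121,680

128,020 > 121,680, so the ordinary income tax governs.

128,020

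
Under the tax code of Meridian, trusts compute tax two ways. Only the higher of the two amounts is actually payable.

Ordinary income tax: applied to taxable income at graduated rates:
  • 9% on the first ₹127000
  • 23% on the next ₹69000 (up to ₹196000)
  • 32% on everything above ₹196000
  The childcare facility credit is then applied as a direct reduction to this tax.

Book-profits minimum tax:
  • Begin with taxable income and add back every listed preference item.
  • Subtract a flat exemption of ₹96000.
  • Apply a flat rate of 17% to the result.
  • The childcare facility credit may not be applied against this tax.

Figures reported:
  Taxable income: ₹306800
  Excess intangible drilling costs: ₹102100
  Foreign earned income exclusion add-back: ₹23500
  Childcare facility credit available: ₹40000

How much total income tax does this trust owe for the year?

₹57188

Book-profits minimum tax:
  Adjusted income: ₹306800 + ₹102100 + ₹23500 = ₹432400
  Less exemption ₹96000 → base ₹336400
  ₹336400 × 17% = ₹57188

Ordinary income tax:
  ₹127000 × 9% = ₹11430
  ₹69000 × 23% = ₹15870
  ₹110800 × 32% = ₹35456
  → ₹62756
  Less childcare facility credit ₹40000 → ₹22756

₹57188 > ₹22756, so the book-profits minimum tax is the binding amount.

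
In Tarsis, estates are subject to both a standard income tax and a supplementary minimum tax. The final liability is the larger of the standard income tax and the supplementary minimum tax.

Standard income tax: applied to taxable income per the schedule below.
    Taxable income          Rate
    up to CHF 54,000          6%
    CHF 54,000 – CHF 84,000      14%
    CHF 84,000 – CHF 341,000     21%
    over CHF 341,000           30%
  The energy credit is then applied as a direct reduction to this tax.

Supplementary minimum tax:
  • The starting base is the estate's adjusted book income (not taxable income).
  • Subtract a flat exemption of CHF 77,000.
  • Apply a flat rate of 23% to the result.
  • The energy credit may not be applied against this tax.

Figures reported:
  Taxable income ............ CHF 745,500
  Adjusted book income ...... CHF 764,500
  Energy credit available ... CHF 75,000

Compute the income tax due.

CHF 158,125

Supplementary minimum tax:
  Base (adjusted book income): CHF 764,500
  Less exemption CHF 77,000 → base CHF 687,500
  CHF 687,500 × 23% = CHF 158,125

Standard income tax:
  CHF 54,000 × 6% = CHF 3,240
  CHF 30,000 × 14% = CHF 4,200
  CHF 257,000 × 21% = CHF 53,970
  CHF 404,500 × 30% = CHF 121,350
  → CHF 182,760
  Less energy credit CHF 75,000 → CHF 107,760

CHF 158,125 > CHF 107,760, so the supplementary minimum tax is the binding amount.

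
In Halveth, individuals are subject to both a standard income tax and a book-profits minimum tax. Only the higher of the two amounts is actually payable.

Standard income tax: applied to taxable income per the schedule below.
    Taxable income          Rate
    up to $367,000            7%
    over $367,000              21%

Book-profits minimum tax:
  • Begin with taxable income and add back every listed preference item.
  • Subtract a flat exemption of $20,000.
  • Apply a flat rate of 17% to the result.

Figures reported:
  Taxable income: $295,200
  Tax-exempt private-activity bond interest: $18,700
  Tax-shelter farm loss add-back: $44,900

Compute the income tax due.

Standard income tax:
  $295,200 × 7% = $20,664

Book-profits minimum tax:
  Adjusted income: $295,200 + $18,700 + $44,900 = $358,800
  Less exemption $20,000 → base $338,800
  $338,800 × 17% = $57,596

$57,596 > $20,664, so the book-profits minimum tax is the binding amount.

$57,596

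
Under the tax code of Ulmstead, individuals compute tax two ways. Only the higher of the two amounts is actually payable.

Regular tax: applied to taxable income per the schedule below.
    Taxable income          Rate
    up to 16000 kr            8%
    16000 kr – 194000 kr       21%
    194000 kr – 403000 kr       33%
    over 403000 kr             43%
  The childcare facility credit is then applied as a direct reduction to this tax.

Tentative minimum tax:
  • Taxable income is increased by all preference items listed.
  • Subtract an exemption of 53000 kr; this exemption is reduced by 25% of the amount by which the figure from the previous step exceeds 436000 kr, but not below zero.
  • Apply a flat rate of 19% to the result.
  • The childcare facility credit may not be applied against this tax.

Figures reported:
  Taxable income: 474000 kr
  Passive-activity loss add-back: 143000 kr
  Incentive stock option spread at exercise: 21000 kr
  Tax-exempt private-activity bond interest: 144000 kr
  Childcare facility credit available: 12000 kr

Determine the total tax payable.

Tentative minimum tax:
  Adjusted income: 474000 kr + 143000 kr + 21000 kr + 144000 kr = 782000 kr
  Exemption: 25% × (782000 kr − 436000 kr) = 86500 kr ≥ 53000 kr, so the exemption is fully phased out
  Base: 782000 kr − 0 kr = 782000 kr
  782000 kr × 19% = 148580 kr

Regular tax:
  16000 kr × 8% = 1280 kr
  178000 kr × 21% = 37380 kr
  209000 kr × 33% = 68970 kr
  71000 kr × 43% = 30530 kr
  → 138160 kr
  Less childcare facility credit 12000 kr → 126160 kr

148580 kr > 126160 kr, so the tentative minimum tax is the binding amount.

148580 kr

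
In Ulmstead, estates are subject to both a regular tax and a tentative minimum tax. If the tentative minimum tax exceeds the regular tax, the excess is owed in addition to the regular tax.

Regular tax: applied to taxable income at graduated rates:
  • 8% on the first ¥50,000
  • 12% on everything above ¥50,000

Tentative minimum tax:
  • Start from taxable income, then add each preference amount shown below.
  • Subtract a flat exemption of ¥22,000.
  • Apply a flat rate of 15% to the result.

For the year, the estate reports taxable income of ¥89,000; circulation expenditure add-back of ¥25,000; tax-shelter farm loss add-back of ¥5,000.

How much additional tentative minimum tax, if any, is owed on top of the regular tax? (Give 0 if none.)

Tentative minimum tax:
  Adjusted income: ¥89,000 + ¥25,000 + ¥5,000 = ¥119,000
  Less exemption ¥22,000 → base ¥97,000
  ¥97,000 × 15% = ¥14,550

Regular tax:
  ¥50,000 × 8% = ¥4,000
  ¥39,000 × 12% = ¥4,680
  → ¥8,680

Excess of tentative minimum tax over regular tax: ¥14,550 − ¥8,680 = ¥5,870.

¥5,870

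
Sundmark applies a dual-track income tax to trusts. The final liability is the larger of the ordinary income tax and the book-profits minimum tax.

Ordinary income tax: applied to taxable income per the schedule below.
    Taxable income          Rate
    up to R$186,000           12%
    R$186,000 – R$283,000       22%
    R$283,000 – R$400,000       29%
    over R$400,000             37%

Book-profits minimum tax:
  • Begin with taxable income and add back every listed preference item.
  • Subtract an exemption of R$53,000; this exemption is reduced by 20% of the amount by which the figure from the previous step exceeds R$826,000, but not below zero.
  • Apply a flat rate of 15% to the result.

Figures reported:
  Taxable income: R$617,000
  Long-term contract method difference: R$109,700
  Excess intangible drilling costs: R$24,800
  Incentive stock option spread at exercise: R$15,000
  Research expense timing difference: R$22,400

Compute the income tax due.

Book-profits minimum tax:
  Adjusted income: R$617,000 + R$109,700 + R$24,800 + R$15,000 + R$22,400 = R$788,900
  Exemption: R$788,900 ≤ R$826,000, so full R$53,000 applies
  Base: R$788,900 − R$53,000 = R$735,900
  R$735,900 × 15% = R$110,385

Ordinary income tax:
  R$186,000 × 12% = R$22,320
  R$97,000 × 22% = R$21,340
  R$117,000 × 29% = R$33,930
  R$217,000 × 37% = R$80,290
  → R$157,880

R$157,880 > R$110,385, so the ordinary income tax governs.

R$157,880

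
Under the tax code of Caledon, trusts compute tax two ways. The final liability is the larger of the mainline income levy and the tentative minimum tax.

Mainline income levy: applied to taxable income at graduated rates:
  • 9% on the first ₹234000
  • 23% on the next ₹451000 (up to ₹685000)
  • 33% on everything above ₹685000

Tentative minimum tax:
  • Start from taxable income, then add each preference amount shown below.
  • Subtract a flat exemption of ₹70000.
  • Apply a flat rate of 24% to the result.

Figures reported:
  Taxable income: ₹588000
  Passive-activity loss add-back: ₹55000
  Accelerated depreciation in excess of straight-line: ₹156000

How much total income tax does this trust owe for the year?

₹174960

Mainline income levy:
  ₹234000 × 9% = ₹21060
  ₹354000 × 23% = ₹81420
  → ₹102480

Tentative minimum tax:
  Adjusted income: ₹588000 + ₹55000 + ₹156000 = ₹799000
  Less exemption ₹70000 → base ₹729000
  ₹729000 × 24% = ₹174960

₹174960 > ₹102480, so the tentative minimum tax is the binding amount.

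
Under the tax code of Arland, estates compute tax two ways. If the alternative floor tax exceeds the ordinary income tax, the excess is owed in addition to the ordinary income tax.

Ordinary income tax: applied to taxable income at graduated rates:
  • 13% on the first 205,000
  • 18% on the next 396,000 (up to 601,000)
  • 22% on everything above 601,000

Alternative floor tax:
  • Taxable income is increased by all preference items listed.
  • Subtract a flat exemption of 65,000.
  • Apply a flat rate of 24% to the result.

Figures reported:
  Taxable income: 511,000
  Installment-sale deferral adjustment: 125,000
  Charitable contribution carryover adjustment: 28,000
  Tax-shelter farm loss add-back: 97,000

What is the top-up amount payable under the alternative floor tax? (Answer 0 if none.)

Alternative floor tax:
  Adjusted income: 511,000 + 125,000 + 28,000 + 97,000 = 761,000
  Less exemption 65,000 → base 696,000
  696,000 × 24% = 167,040

Ordinary income tax:
  205,000 × 13% = 26,650
  306,000 × 18% = 55,080
  → 81,730

Excess of alternative floor tax over ordinary income tax: 167,040 − 81,730 = 85,310.

85,310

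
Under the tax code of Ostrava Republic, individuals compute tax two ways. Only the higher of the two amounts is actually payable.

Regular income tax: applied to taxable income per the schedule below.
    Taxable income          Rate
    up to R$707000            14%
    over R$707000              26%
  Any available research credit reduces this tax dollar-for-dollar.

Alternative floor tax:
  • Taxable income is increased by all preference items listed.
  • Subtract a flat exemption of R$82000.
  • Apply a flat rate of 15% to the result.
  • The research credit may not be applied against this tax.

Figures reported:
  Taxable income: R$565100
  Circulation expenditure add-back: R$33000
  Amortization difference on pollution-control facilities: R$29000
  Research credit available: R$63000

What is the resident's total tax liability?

R$81765

Regular income tax:
  R$565100 × 14% = R$79114
  Less research credit R$63000 → R$16114

Alternative floor tax:
  Adjusted income: R$565100 + R$33000 + R$29000 = R$627100
  Less exemption R$82000 → base R$545100
  R$545100 × 15% = R$81765

R$81765 > R$16114, so the alternative floor tax is the binding amount.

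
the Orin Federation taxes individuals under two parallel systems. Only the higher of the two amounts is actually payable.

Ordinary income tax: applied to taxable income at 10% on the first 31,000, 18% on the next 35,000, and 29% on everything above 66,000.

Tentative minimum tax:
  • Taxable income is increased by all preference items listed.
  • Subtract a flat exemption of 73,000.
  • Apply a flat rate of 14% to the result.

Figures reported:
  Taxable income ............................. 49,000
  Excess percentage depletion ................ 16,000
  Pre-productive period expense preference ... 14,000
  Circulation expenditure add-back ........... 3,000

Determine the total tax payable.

6,340

Ordinary income tax:
  31,000 × 10% = 3,100
  18,000 × 18% = 3,240
  → 6,340

Tentative minimum tax:
  Adjusted income: 49,000 + 16,000 + 14,000 + 3,000 = 82,000
  Less exemption 73,000 → base 9,000
  9,000 × 14% = 1,260

6,340 > 1,260, so the ordinary income tax governs.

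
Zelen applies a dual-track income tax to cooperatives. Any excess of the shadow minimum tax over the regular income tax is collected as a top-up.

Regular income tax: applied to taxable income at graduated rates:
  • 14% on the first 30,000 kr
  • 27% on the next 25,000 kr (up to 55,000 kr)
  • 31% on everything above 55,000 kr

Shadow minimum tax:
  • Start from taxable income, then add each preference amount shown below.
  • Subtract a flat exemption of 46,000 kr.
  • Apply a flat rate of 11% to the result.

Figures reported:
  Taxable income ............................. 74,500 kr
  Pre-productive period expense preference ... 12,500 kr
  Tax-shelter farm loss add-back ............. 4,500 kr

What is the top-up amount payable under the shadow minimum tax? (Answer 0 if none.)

0 kr

Shadow minimum tax:
  Adjusted income: 74,500 kr + 12,500 kr + 4,500 kr = 91,500 kr
  Less exemption 46,000 kr → base 45,500 kr
  45,500 kr × 11% = 5,005 kr

Regular income tax:
  30,000 kr × 14% = 4,200 kr
  25,000 kr × 27% = 6,750 kr
  19,500 kr × 31% = 6,045 kr
  → 16,995 kr

5,005 kr ≤ 16,995 kr, so no add-on is due.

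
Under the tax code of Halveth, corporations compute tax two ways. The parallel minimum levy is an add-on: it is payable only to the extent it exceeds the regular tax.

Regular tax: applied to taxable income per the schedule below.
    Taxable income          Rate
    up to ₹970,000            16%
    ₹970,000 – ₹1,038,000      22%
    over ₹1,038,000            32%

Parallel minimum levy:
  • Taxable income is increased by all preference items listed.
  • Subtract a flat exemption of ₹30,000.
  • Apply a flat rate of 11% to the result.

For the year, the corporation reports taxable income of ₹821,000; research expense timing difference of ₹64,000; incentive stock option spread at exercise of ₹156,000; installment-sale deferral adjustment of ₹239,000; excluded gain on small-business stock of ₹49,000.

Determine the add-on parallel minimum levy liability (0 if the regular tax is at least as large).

Regular tax:
  ₹821,000 × 16% = ₹131,360

Parallel minimum levy:
  Adjusted income: ₹821,000 + ₹64,000 + ₹156,000 + ₹239,000 + ₹49,000 = ₹1,329,000
  Less exemption ₹30,000 → base ₹1,299,000
  ₹1,299,000 × 11% = ₹142,890

Excess of parallel minimum levy over regular tax: ₹142,890 − ₹131,360 = ₹11,530.

₹11,530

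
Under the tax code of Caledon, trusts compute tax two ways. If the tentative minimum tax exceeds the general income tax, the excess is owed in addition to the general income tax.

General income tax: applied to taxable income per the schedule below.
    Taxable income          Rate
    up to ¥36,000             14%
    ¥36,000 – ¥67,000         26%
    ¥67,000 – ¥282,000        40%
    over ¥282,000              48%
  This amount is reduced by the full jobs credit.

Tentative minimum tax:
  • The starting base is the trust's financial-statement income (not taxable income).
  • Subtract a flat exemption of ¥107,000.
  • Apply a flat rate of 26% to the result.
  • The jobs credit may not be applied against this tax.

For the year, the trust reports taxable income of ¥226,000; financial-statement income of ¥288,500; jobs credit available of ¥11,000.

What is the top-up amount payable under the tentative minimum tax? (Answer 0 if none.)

¥0

General income tax:
  ¥36,000 × 14% = ¥5,040
  ¥31,000 × 26% = ¥8,060
  ¥159,000 × 40% = ¥63,600
  → ¥76,700
  Less jobs credit ¥11,000 → ¥65,700

Tentative minimum tax:
  Base (financial-statement income): ¥288,500
  Less exemption ¥107,000 → base ¥181,500
  ¥181,500 × 26% = ¥47,190

¥47,190 ≤ ¥65,700, so no add-on is due.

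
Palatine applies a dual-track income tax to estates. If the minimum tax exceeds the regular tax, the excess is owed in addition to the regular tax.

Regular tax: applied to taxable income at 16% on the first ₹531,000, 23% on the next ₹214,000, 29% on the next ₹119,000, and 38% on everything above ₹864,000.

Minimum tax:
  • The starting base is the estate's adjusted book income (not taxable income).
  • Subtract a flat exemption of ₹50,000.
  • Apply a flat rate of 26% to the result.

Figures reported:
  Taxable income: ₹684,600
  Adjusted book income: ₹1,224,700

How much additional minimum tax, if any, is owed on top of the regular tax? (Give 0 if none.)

₹185,134

Regular tax:
  ₹531,000 × 16% = ₹84,960
  ₹153,600 × 23% = ₹35,328
  → ₹120,288

Minimum tax:
  Base (adjusted book income): ₹1,224,700
  Less exemption ₹50,000 → base ₹1,174,700
  ₹1,174,700 × 26% = ₹305,422

Excess of minimum tax over regular tax: ₹305,422 − ₹120,288 = ₹185,134.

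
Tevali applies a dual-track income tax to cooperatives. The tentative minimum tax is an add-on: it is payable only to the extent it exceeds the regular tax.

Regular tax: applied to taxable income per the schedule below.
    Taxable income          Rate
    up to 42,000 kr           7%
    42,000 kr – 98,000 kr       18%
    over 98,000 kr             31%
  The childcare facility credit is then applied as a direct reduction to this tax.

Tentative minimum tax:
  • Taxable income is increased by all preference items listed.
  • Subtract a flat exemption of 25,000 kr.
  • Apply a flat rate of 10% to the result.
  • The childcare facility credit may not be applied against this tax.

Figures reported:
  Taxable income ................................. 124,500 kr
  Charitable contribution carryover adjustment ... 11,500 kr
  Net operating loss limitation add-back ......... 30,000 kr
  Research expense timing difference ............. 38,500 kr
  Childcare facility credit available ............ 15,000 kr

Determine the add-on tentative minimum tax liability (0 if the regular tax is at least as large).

11,715 kr

Tentative minimum tax:
  Adjusted income: 124,500 kr + 11,500 kr + 30,000 kr + 38,500 kr = 204,500 kr
  Less exemption 25,000 kr → base 179,500 kr
  179,500 kr × 10% = 17,950 kr

Regular tax:
  42,000 kr × 7% = 2,940 kr
  56,000 kr × 18% = 10,080 kr
  26,500 kr × 31% = 8,215 kr
  → 21,235 kr
  Less childcare facility credit 15,000 kr → 6,235 kr

Excess of tentative minimum tax over regular tax: 17,950 kr − 6,235 kr = 11,715 kr.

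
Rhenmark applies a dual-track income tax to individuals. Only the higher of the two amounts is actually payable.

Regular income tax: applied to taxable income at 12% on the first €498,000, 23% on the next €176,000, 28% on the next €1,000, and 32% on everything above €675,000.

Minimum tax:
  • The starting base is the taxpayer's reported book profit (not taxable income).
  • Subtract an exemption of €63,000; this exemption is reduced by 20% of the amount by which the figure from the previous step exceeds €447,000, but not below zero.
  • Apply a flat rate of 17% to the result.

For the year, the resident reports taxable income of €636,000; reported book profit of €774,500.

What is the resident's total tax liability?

€131,665

Minimum tax:
  Base (reported book profit): €774,500
  Exemption: 20% × (€774,500 − €447,000) = €65,500 ≥ €63,000, so the exemption is fully phased out
  Base: €774,500 − €0 = €774,500
  €774,500 × 17% = €131,665

Regular income tax:
  €498,000 × 12% = €59,760
  €138,000 × 23% = €31,740
  → €91,500

€131,665 > €91,500, so the minimum tax is the binding amount.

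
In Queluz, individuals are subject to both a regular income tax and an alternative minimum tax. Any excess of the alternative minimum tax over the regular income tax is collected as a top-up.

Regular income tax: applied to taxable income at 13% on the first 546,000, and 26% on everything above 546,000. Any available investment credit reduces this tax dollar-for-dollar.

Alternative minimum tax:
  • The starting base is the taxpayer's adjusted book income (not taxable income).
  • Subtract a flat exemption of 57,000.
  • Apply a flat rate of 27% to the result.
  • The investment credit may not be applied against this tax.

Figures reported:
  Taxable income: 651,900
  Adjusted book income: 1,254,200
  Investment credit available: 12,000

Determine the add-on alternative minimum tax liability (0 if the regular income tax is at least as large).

236,730

Alternative minimum tax:
  Base (adjusted book income): 1,254,200
  Less exemption 57,000 → base 1,197,200
  1,197,200 × 27% = 323,244

Regular income tax:
  546,000 × 13% = 70,980
  105,900 × 26% = 27,534
  → 98,514
  Less investment credit 12,000 → 86,514

Excess of alternative minimum tax over regular income tax: 323,244 − 86,514 = 236,730.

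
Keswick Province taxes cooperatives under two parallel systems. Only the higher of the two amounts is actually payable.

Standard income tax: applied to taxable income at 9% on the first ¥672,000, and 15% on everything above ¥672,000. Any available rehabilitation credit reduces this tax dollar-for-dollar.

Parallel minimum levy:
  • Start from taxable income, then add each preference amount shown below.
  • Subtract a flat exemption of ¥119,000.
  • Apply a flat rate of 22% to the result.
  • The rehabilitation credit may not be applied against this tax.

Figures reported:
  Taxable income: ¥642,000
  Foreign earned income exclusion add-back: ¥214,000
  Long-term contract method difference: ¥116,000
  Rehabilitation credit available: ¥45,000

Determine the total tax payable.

¥187,660

Parallel minimum levy:
  Adjusted income: ¥642,000 + ¥214,000 + ¥116,000 = ¥972,000
  Less exemption ¥119,000 → base ¥853,000
  ¥853,000 × 22% = ¥187,660

Standard income tax:
  ¥642,000 × 9% = ¥57,780
  Less rehabilitation credit ¥45,000 → ¥12,780

¥187,660 > ¥12,780, so the parallel minimum levy is the binding amount.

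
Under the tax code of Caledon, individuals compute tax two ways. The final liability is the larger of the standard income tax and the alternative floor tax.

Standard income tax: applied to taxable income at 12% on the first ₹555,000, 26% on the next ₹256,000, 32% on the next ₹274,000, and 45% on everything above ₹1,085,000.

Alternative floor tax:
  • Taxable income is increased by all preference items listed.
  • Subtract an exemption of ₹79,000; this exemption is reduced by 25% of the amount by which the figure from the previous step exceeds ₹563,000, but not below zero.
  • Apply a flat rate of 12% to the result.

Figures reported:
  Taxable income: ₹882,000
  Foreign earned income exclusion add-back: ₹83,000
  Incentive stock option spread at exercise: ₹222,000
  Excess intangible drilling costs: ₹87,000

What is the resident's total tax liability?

₹155,880

Alternative floor tax:
  Adjusted income: ₹882,000 + ₹83,000 + ₹222,000 + ₹87,000 = ₹1,274,000
  Exemption: 25% × (₹1,274,000 − ₹563,000) = ₹177,750 ≥ ₹79,000, so the exemption is fully phased out
  Base: ₹1,274,000 − ₹0 = ₹1,274,000
  ₹1,274,000 × 12% = ₹152,880

Standard income tax:
  ₹555,000 × 12% = ₹66,600
  ₹256,000 × 26% = ₹66,560
  ₹71,000 × 32% = ₹22,720
  → ₹155,880

₹155,880 > ₹152,880, so the standard income tax governs.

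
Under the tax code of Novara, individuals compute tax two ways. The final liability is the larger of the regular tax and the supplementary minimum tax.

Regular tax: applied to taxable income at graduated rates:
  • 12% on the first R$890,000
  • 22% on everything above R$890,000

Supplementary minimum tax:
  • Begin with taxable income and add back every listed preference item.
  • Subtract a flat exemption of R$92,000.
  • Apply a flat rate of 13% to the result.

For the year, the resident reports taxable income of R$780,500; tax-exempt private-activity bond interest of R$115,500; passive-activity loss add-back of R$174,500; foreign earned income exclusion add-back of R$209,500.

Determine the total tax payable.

Regular tax:
  R$780,500 × 12% = R$93,660

Supplementary minimum tax:
  Adjusted income: R$780,500 + R$115,500 + R$174,500 + R$209,500 = R$1,280,000
  Less exemption R$92,000 → base R$1,188,000
  R$1,188,000 × 13% = R$154,440

R$154,440 > R$93,660, so the supplementary minimum tax is the binding amount.

R$154,440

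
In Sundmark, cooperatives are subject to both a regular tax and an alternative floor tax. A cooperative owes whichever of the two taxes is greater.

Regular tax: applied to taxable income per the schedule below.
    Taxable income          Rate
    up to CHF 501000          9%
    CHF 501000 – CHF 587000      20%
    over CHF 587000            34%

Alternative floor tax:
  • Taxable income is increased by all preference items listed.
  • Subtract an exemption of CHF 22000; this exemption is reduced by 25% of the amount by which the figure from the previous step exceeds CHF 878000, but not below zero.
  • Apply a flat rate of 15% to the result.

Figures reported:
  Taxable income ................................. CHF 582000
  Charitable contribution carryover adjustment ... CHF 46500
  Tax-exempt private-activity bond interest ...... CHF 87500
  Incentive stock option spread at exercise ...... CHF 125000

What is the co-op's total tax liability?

CHF 122850

Regular tax:
  CHF 501000 × 9% = CHF 45090
  CHF 81000 × 20% = CHF 16200
  → CHF 61290

Alternative floor tax:
  Adjusted income: CHF 582000 + CHF 46500 + CHF 87500 + CHF 125000 = CHF 841000
  Exemption: CHF 841000 ≤ CHF 878000, so full CHF 22000 applies
  Base: CHF 841000 − CHF 22000 = CHF 819000
  CHF 819000 × 15% = CHF 122850

CHF 122850 > CHF 61290, so the alternative floor tax is the binding amount.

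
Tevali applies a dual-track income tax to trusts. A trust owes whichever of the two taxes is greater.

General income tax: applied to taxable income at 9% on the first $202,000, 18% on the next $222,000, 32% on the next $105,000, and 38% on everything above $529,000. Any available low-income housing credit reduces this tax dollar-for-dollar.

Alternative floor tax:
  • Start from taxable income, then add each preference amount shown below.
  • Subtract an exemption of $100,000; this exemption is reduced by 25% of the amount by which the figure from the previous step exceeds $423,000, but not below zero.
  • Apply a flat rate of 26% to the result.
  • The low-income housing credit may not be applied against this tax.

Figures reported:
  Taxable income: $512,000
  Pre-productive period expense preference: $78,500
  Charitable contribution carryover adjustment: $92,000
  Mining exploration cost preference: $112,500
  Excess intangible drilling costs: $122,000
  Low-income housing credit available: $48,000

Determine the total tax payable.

$238,420

General income tax:
  $202,000 × 9% = $18,180
  $222,000 × 18% = $39,960
  $88,000 × 32% = $28,160
  → $86,300
  Less low-income housing credit $48,000 → $38,300

Alternative floor tax:
  Adjusted income: $512,000 + $78,500 + $92,000 + $112,500 + $122,000 = $917,000
  Exemption: 25% × ($917,000 − $423,000) = $123,500 ≥ $100,000, so the exemption is fully phased out
  Base: $917,000 − $0 = $917,000
  $917,000 × 26% = $238,420

$238,420 > $38,300, so the alternative floor tax is the binding amount.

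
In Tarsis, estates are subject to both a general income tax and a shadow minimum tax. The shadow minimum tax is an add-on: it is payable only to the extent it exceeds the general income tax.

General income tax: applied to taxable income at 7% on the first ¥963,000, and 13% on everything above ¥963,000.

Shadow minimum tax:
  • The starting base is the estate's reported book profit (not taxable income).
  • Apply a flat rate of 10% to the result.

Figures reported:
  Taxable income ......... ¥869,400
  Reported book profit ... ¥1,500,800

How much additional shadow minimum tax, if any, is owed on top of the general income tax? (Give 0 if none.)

¥89,222

General income tax:
  ¥869,400 × 7% = ¥60,858

Shadow minimum tax:
  Base (reported book profit): ¥1,500,800
  ¥1,500,800 × 10% = ¥150,080

Excess of shadow minimum tax over general income tax: ¥150,080 − ¥60,858 = ¥89,222.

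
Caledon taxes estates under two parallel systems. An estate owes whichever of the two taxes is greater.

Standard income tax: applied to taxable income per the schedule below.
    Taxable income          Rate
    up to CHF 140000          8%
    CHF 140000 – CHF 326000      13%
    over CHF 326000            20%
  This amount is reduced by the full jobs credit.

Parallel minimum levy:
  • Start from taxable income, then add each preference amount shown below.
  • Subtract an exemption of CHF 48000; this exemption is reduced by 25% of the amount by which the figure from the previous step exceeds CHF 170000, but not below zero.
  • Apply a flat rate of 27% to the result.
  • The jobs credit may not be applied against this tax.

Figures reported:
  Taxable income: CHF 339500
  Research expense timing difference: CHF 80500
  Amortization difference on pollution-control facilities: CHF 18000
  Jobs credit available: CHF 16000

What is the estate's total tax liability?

CHF 118260

Parallel minimum levy:
  Adjusted income: CHF 339500 + CHF 80500 + CHF 18000 = CHF 438000
  Exemption: 25% × (CHF 438000 − CHF 170000) = CHF 67000 ≥ CHF 48000, so the exemption is fully phased out
  Base: CHF 438000 − CHF 0 = CHF 438000
  CHF 438000 × 27% = CHF 118260

Standard income tax:
  CHF 140000 × 8% = CHF 11200
  CHF 186000 × 13% = CHF 24180
  CHF 13500 × 20% = CHF 2700
  → CHF 38080
  Less jobs credit CHF 16000 → CHF 22080

CHF 118260 > CHF 22080, so the parallel minimum levy is the binding amount.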